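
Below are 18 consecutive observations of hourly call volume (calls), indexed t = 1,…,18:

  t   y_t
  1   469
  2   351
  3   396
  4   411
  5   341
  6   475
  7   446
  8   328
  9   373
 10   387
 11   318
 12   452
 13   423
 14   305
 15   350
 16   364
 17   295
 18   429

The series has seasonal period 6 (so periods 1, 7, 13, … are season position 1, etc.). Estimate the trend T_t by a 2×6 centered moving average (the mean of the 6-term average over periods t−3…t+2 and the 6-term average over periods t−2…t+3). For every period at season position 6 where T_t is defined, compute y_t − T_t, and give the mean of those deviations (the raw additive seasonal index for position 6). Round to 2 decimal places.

Season position 6 occurs at t = 6, 12 (where T_t is defined).
t=6: T_6 = 397.5833; y_6 − T_6 = 475 − 397.5833 = 77.4167
t=12: T_12 = 374.4167; y_12 − T_12 = 452 − 374.4167 = 77.5833
Mean deviation: (77.4167 + 77.5833) / 2 = 77.50

77.50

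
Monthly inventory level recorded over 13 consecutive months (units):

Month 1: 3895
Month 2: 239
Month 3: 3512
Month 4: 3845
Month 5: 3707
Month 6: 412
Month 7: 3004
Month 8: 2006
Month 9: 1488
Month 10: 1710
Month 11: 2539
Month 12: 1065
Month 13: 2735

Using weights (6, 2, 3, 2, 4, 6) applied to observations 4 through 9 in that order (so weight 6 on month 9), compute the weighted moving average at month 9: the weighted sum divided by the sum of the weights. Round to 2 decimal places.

2377.39

Weighted sum: 6·3845 + 2·3707 + 3·412 + 2·3004 + 4·2006 + 6·1488 = 23070 + 7414 + 1236 + 6008 + 8024 + 8928 = 54680
Weight total: 6 + 2 + 3 + 2 + 4 + 6 = 23
WMA = 54680 / 23 = 2377.39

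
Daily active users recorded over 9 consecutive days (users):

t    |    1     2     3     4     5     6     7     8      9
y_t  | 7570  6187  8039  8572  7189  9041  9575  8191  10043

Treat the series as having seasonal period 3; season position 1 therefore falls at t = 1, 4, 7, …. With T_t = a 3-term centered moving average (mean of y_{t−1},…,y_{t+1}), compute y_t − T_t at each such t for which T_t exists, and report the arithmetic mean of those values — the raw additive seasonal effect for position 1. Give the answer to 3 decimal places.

639.000

Season position 1 occurs at t = 4, 7 (where T_t is defined).
t=4: T_4 = 7933.33333; y_4 − T_4 = 8572 − 7933.33333 = 638.66667
t=7: T_7 = 8935.66667; y_7 − T_7 = 9575 − 8935.66667 = 639.33333
Mean deviation: (638.66667 + 639.33333) / 2 = 639.000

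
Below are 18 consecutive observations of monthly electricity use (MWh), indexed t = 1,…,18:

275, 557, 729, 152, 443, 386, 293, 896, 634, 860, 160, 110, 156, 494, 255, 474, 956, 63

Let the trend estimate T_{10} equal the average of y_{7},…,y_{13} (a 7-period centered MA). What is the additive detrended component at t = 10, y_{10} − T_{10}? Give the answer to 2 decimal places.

Trend T_10 = (293 + 896 + 634 + 860 + 160 + 110 + 156) / 7 = 3109/7 = 444.1429
Detrended value: 860 − 444.1429 = 415.86

415.86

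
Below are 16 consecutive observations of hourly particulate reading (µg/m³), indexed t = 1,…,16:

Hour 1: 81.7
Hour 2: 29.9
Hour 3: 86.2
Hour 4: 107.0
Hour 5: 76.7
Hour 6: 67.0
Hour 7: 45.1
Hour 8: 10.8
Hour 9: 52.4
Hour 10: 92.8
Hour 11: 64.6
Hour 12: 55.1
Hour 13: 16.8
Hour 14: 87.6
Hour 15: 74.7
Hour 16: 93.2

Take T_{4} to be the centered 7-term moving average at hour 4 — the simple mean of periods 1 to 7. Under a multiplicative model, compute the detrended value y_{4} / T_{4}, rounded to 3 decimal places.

Trend T_4 = (81.7 + 29.9 + 86.2 + 107.0 + 76.7 + 67.0 + 45.1) / 7 = 493.6/7 = 70.51429
Ratio to trend: 107.0 / 70.51429 = 1.517

1.517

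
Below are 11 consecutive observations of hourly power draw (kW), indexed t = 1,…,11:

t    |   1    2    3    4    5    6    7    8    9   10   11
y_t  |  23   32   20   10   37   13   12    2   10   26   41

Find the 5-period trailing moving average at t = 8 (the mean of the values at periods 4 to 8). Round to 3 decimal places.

14.800

Sum of periods 4–8: 10 + 37 + 13 + 12 + 2 = 74
Divide by 5: 74 / 5 = 14.800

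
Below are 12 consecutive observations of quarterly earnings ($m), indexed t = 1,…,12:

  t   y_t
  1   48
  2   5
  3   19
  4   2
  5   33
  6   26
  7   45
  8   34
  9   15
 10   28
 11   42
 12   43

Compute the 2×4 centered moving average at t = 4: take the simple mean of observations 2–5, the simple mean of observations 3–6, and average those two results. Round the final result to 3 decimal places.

Sum over 2–5: 5 + 19 + 2 + 33 = 59
Sum over 3–6: 19 + 2 + 33 + 26 = 80
CMA at t=4 = (59 + 80) / (2·4) = 139 / 8 = 17.375

17.375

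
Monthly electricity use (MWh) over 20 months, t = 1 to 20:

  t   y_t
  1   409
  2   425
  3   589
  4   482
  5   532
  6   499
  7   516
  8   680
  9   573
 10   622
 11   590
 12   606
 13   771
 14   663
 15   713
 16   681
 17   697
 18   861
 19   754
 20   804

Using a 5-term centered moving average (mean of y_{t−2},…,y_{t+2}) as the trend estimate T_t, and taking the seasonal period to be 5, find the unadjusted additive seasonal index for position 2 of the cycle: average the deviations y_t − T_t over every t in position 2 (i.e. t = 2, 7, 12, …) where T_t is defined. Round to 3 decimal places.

Season position 2 occurs at t = 7, 12, 17 (where T_t is defined).
t=7: T_7 = 560.00000; y_7 − T_7 = 516 − 560.00000 = -44.00000
t=12: T_12 = 650.40000; y_12 − T_12 = 606 − 650.40000 = -44.40000
t=17: T_17 = 741.20000; y_17 − T_17 = 697 − 741.20000 = -44.20000
Mean deviation: (-44.00000 + -44.40000 + -44.20000) / 3 = -44.200

-44.200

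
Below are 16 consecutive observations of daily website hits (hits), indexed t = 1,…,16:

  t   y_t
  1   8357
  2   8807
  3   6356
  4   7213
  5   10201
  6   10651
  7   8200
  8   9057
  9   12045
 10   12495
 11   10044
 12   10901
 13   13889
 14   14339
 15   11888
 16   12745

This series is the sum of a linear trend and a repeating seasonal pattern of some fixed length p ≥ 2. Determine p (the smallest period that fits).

4

First differences y_{t+1} − y_t: 450, -2451, 857, 2988, 450, -2451, 857, 2988, 450, -2451, …
The difference pattern repeats every 4 terms and not for any smaller step, so p = 4.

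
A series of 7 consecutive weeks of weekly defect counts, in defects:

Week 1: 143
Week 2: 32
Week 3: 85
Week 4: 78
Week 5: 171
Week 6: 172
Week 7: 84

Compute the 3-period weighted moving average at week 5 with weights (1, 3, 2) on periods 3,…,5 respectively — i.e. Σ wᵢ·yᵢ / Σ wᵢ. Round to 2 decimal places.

110.17

Weighted sum: 1·85 + 3·78 + 2·171 = 85 + 234 + 342 = 661
Weight total: 1 + 3 + 2 = 6
WMA = 661 / 6 = 110.17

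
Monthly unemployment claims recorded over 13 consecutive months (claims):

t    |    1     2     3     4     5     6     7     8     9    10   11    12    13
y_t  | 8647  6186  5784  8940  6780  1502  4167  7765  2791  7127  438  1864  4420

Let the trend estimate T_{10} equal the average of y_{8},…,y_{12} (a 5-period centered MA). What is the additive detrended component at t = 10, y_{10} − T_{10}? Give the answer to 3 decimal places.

Trend T_10 = (7765 + 2791 + 7127 + 438 + 1864) / 5 = 19985/5 = 3997.00000
Detrended value: 7127 − 3997.00000 = 3130.000

3130.000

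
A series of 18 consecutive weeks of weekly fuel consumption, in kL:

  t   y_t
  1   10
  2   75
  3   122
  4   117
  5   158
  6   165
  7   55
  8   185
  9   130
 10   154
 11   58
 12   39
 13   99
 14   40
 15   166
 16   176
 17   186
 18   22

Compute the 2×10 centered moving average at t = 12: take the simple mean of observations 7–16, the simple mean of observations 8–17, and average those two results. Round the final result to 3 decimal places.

116.750

Sum over 7–16: 55 + 185 + 130 + 154 + 58 + 39 + 99 + 40 + 166 + 176 = 1102
Sum over 8–17: 185 + 130 + 154 + 58 + 39 + 99 + 40 + 166 + 176 + 186 = 1233
CMA at t=12 = (1102 + 1233) / (2·10) = 2335 / 20 = 116.750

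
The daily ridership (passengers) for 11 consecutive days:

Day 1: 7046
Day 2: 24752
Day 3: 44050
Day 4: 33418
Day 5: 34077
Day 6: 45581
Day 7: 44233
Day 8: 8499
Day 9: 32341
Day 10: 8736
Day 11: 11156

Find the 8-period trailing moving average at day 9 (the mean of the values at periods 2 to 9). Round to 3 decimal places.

33368.875

Sum of periods 2–9: 24752 + 44050 + 33418 + 34077 + 45581 + 44233 + 8499 + 32341 = 266951
Divide by 8: 266951 / 8 = 33368.875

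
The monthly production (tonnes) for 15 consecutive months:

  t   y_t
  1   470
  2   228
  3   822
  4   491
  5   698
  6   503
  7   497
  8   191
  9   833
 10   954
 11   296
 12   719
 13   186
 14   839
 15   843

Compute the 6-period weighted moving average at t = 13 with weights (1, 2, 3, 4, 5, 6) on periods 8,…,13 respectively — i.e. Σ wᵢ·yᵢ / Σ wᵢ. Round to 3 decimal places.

Weighted sum: 1·191 + 2·833 + 3·954 + 4·296 + 5·719 + 6·186 = 191 + 1666 + 2862 + 1184 + 3595 + 1116 = 10614
Weight total: 1 + 2 + 3 + 4 + 5 + 6 = 21
WMA = 10614 / 21 = 505.429

505.429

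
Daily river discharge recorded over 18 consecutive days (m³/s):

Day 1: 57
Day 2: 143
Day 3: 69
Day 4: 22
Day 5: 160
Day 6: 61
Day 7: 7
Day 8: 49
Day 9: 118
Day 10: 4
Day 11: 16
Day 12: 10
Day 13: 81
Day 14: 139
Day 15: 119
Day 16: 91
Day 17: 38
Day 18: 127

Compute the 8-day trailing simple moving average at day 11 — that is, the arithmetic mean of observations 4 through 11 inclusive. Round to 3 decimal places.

54.625

Sum of periods 4–11: 22 + 160 + 61 + 7 + 49 + 118 + 4 + 16 = 437
Divide by 8: 437 / 8 = 54.625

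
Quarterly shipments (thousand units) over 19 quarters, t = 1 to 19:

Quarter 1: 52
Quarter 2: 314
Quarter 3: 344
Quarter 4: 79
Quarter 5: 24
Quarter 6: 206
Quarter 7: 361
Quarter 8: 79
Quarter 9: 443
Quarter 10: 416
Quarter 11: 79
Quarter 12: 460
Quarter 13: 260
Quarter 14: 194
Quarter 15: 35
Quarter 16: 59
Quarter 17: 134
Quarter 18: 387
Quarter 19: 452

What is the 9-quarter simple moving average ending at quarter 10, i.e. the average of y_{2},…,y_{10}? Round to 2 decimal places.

Sum of periods 2–10: 314 + 344 + 79 + 24 + 206 + 361 + 79 + 443 + 416 = 2266
Divide by 9: 2266 / 9 = 251.78

251.78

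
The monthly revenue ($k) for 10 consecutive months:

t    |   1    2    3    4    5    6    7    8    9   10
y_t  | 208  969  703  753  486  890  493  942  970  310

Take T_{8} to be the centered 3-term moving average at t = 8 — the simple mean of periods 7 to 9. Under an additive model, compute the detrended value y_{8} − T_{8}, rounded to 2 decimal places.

Trend T_8 = (493 + 942 + 970) / 3 = 2405/3 = 801.6667
Detrended value: 942 − 801.6667 = 140.33

140.33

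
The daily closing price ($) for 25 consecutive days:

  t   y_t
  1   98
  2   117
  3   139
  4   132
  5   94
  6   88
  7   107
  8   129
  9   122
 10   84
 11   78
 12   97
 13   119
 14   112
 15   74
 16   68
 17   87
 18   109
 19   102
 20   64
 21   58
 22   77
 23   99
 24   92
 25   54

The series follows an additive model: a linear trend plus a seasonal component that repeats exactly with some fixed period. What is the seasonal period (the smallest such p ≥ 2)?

5

First differences y_{t+1} − y_t: 19, 22, -7, -38, -6, 19, 22, -7, -38, -6, 19, 22, …
The difference pattern repeats every 5 terms and not for any smaller step, so p = 5.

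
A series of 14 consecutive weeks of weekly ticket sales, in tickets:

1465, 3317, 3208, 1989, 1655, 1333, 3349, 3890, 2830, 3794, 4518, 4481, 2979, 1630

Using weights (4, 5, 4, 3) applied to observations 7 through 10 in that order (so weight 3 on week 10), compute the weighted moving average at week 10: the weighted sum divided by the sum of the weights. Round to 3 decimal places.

Weighted sum: 4·3349 + 5·3890 + 4·2830 + 3·3794 = 13396 + 19450 + 11320 + 11382 = 55548
Weight total: 4 + 5 + 4 + 3 = 16
WMA = 55548 / 16 = 3471.750

3471.750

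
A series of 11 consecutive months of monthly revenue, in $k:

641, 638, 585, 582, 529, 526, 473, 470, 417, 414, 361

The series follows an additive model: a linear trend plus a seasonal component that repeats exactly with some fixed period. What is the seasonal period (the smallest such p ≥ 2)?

First differences y_{t+1} − y_t: -3, -53, -3, -53, -3, -53, …
The difference pattern repeats every 2 terms and not for any smaller step, so p = 2.

2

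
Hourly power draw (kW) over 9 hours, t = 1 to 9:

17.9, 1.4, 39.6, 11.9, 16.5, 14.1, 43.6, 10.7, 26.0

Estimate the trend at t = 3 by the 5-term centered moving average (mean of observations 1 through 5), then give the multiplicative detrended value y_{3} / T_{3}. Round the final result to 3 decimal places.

2.268

Trend T_3 = (17.9 + 1.4 + 39.6 + 11.9 + 16.5) / 5 = 87.3/5 = 17.46000
Ratio to trend: 39.6 / 17.46000 = 2.268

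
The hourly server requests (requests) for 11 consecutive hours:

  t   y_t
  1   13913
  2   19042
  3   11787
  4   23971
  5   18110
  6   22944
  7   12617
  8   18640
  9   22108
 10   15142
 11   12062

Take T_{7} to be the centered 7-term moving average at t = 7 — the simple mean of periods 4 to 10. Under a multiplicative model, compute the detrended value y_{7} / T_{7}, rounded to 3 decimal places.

0.661

Trend T_7 = (23971 + 18110 + 22944 + 12617 + 18640 + 22108 + 15142) / 7 = 133532/7 = 19076.00000
Ratio to trend: 12617 / 19076.00000 = 0.661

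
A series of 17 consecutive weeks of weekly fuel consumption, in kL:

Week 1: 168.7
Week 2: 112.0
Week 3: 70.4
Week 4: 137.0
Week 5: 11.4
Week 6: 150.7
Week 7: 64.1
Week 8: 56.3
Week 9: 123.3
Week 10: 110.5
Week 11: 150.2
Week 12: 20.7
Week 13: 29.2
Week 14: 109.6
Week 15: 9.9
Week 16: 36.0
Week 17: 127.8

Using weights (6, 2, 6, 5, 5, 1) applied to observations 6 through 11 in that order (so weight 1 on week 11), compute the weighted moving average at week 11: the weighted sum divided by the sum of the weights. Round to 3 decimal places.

107.576

Weighted sum: 6·150.7 + 2·64.1 + 6·56.3 + 5·123.3 + 5·110.5 + 1·150.2 = 904.2 + 128.2 + 337.8 + 616.5 + 552.5 + 150.2 = 2689.4
Weight total: 6 + 2 + 6 + 5 + 5 + 1 = 25
WMA = 2689.4 / 25 = 107.576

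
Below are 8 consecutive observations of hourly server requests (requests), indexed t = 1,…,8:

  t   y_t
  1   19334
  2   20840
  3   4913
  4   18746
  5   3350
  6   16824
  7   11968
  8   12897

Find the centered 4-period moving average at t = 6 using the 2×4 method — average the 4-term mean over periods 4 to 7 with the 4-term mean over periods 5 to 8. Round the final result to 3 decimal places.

Sum over 4–7: 18746 + 3350 + 16824 + 11968 = 50888
Sum over 5–8: 3350 + 16824 + 11968 + 12897 = 45039
CMA at t=6 = (50888 + 45039) / (2·4) = 95927 / 8 = 11990.875

11990.875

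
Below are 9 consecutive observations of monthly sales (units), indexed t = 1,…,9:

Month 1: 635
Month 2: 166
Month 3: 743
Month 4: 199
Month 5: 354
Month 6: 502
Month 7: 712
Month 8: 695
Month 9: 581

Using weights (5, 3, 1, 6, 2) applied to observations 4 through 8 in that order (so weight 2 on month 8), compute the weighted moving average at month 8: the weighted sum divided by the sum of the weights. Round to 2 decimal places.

483.59

Weighted sum: 5·199 + 3·354 + 1·502 + 6·712 + 2·695 = 995 + 1062 + 502 + 4272 + 1390 = 8221
Weight total: 5 + 3 + 1 + 6 + 2 = 17
WMA = 8221 / 17 = 483.59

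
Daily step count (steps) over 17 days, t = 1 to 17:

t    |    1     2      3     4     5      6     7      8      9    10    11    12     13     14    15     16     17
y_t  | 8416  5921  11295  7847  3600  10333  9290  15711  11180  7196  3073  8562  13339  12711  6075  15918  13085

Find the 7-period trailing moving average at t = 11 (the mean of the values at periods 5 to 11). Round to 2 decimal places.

Sum of periods 5–11: 3600 + 10333 + 9290 + 15711 + 11180 + 7196 + 3073 = 60383
Divide by 7: 60383 / 7 = 8626.14

8626.14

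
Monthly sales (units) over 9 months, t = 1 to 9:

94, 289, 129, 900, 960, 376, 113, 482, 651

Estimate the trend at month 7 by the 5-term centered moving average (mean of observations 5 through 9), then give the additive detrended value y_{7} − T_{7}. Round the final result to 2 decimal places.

-403.40

Trend T_7 = (960 + 376 + 113 + 482 + 651) / 5 = 2582/5 = 516.4000
Detrended value: 113 − 516.4000 = -403.40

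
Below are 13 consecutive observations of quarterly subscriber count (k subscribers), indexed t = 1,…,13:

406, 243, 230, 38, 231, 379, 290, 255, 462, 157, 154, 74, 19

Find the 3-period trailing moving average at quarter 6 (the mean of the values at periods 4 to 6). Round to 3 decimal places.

Sum of periods 4–6: 38 + 231 + 379 = 648
Divide by 3: 648 / 3 = 216.000

216.000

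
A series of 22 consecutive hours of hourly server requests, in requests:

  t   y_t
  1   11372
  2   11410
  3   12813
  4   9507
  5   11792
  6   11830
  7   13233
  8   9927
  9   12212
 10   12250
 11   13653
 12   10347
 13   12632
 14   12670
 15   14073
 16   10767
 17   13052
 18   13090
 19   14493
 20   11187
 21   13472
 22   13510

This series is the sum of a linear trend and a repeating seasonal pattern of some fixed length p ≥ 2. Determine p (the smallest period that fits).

First differences y_{t+1} − y_t: 38, 1403, -3306, 2285, 38, 1403, -3306, 2285, 38, 1403, …
The difference pattern repeats every 4 terms and not for any smaller step, so p = 4.

4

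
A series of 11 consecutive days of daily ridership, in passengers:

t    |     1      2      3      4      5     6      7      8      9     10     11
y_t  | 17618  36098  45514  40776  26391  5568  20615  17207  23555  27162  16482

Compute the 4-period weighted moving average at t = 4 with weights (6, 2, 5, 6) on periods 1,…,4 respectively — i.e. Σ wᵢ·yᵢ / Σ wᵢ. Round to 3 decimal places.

34217.368

Weighted sum: 6·17618 + 2·36098 + 5·45514 + 6·40776 = 105708 + 72196 + 227570 + 244656 = 650130
Weight total: 6 + 2 + 5 + 6 = 19
WMA = 650130 / 19 = 34217.368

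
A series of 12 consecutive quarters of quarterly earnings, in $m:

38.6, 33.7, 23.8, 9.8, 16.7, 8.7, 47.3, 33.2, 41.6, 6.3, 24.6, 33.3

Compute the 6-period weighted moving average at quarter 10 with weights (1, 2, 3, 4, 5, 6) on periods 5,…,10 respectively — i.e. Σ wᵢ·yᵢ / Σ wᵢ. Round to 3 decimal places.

Weighted sum: 1·16.7 + 2·8.7 + 3·47.3 + 4·33.2 + 5·41.6 + 6·6.3 = 16.7 + 17.4 + 141.9 + 132.8 + 208.0 + 37.8 = 554.6
Weight total: 1 + 2 + 3 + 4 + 5 + 6 = 21
WMA = 554.6 / 21 = 26.410

26.410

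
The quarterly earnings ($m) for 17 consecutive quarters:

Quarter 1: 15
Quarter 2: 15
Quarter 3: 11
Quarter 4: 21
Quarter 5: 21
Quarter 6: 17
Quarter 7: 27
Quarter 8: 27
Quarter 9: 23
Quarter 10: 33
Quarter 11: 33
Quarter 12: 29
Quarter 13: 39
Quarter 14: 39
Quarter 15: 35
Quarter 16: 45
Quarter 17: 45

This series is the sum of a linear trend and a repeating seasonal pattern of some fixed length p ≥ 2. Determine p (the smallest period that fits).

3

First differences y_{t+1} − y_t: 0, -4, 10, 0, -4, 10, 0, -4, …
The difference pattern repeats every 3 terms and not for any smaller step, so p = 3.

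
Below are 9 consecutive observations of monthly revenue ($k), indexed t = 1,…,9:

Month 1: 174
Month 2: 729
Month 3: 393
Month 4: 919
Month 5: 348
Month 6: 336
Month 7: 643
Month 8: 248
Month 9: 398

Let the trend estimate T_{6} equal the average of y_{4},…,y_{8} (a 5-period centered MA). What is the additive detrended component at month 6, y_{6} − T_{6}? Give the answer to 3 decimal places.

-162.800

Trend T_6 = (919 + 348 + 336 + 643 + 248) / 5 = 2494/5 = 498.80000
Detrended value: 336 − 498.80000 = -162.800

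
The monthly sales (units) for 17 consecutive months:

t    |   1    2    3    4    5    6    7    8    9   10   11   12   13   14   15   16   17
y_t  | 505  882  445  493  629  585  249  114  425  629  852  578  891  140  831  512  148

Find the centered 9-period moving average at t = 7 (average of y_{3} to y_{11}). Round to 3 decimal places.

Sum of periods 3–11: 445 + 493 + 629 + 585 + 249 + 114 + 425 + 629 + 852 = 4421
Divide by 9: 4421 / 9 = 491.222

491.222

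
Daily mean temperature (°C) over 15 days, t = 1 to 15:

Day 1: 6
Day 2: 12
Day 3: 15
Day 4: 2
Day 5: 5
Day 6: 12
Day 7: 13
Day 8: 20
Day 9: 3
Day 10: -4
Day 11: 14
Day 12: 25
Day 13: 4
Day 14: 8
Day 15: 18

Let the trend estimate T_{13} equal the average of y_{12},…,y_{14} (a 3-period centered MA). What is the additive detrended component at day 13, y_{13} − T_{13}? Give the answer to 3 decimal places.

-8.333

Trend T_13 = (25 + 4 + 8) / 3 = 37/3 = 12.33333
Detrended value: 4 − 12.33333 = -8.333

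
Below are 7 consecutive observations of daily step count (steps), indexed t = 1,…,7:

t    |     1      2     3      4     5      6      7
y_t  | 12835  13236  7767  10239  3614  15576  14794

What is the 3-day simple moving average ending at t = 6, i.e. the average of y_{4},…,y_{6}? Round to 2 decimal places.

Sum of periods 4–6: 10239 + 3614 + 15576 = 29429
Divide by 3: 29429 / 3 = 9809.67

9809.67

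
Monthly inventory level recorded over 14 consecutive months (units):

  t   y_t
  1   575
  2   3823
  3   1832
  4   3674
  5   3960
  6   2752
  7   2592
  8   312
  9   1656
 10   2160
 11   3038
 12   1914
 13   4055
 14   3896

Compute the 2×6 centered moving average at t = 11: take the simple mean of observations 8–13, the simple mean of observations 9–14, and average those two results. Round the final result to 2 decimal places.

2487.83

Sum over 8–13: 312 + 1656 + 2160 + 3038 + 1914 + 4055 = 13135
Sum over 9–14: 1656 + 2160 + 3038 + 1914 + 4055 + 3896 = 16719
CMA at t=11 = (13135 + 16719) / (2·6) = 29854 / 12 = 2487.83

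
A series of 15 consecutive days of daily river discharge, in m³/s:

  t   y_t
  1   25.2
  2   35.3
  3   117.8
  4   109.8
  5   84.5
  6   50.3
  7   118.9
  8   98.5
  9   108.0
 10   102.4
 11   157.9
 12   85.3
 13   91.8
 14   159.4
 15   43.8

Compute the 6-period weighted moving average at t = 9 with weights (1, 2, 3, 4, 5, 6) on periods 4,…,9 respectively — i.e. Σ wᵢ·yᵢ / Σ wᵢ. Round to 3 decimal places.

Weighted sum: 1·109.8 + 2·84.5 + 3·50.3 + 4·118.9 + 5·98.5 + 6·108.0 = 109.8 + 169.0 + 150.9 + 475.6 + 492.5 + 648.0 = 2045.8
Weight total: 1 + 2 + 3 + 4 + 5 + 6 = 21
WMA = 2045.8 / 21 = 97.419

97.419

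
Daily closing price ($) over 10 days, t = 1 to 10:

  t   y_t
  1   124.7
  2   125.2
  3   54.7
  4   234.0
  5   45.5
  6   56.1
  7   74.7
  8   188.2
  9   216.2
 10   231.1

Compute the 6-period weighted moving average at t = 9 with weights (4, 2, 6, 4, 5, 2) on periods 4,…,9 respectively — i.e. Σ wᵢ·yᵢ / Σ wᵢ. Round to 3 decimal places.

Weighted sum: 4·234.0 + 2·45.5 + 6·56.1 + 4·74.7 + 5·188.2 + 2·216.2 = 936.0 + 91.0 + 336.6 + 298.8 + 941.0 + 432.4 = 3035.8
Weight total: 4 + 2 + 6 + 4 + 5 + 2 = 23
WMA = 3035.8 / 23 = 131.991

131.991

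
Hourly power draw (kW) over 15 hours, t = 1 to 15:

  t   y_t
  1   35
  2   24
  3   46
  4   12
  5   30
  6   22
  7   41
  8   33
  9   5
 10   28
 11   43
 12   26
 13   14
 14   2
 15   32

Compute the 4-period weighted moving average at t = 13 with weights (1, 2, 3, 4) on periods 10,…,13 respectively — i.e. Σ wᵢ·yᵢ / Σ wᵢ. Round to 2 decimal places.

Weighted sum: 1·28 + 2·43 + 3·26 + 4·14 = 28 + 86 + 78 + 56 = 248
Weight total: 1 + 2 + 3 + 4 = 10
WMA = 248 / 10 = 24.80

24.80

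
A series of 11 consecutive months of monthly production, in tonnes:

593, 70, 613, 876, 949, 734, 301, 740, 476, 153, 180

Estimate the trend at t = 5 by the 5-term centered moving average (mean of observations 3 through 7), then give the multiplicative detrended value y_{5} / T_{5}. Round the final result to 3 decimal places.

1.366

Trend T_5 = (613 + 876 + 949 + 734 + 301) / 5 = 3473/5 = 694.60000
Ratio to trend: 949 / 694.60000 = 1.366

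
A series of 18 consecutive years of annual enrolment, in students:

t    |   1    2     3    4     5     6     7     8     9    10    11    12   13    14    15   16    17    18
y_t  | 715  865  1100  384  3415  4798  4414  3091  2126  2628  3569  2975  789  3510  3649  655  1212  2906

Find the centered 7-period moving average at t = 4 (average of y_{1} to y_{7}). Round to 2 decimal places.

Sum of periods 1–7: 715 + 865 + 1100 + 384 + 3415 + 4798 + 4414 = 15691
Divide by 7: 15691 / 7 = 2241.57

2241.57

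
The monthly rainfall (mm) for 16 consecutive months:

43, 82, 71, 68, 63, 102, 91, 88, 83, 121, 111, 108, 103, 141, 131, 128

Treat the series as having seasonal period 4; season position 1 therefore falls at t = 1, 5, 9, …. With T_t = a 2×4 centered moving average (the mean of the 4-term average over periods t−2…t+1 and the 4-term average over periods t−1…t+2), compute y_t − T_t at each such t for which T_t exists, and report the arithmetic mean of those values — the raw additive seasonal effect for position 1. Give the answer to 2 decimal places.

-15.33

Season position 1 occurs at t = 5, 9, 13 (where T_t is defined).
t=5: T_5 = 78.5000; y_5 − T_5 = 63 − 78.5000 = -15.5000
t=9: T_9 = 98.2500; y_9 − T_9 = 83 − 98.2500 = -15.2500
t=13: T_13 = 118.2500; y_13 − T_13 = 103 − 118.2500 = -15.2500
Mean deviation: (-15.5000 + -15.2500 + -15.2500) / 3 = -15.33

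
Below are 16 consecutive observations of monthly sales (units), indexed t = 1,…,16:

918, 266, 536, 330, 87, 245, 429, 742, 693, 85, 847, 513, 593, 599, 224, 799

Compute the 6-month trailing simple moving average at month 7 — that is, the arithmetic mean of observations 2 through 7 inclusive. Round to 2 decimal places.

315.50

Sum of periods 2–7: 266 + 536 + 330 + 87 + 245 + 429 = 1893
Divide by 6: 1893 / 6 = 315.50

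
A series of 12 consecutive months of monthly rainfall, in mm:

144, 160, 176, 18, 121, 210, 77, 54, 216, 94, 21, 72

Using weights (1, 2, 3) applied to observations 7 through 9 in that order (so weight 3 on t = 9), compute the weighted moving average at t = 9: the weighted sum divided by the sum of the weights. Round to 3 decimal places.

138.833

Weighted sum: 1·77 + 2·54 + 3·216 = 77 + 108 + 648 = 833
Weight total: 1 + 2 + 3 = 6
WMA = 833 / 6 = 138.833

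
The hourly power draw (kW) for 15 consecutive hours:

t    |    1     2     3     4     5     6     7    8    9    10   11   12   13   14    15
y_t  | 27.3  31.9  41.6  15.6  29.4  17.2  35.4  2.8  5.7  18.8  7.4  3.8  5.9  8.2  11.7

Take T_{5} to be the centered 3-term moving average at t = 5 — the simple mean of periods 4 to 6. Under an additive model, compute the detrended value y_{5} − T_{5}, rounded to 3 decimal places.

Trend T_5 = (15.6 + 29.4 + 17.2) / 3 = 62.2/3 = 20.73333
Detrended value: 29.4 − 20.73333 = 8.667

8.667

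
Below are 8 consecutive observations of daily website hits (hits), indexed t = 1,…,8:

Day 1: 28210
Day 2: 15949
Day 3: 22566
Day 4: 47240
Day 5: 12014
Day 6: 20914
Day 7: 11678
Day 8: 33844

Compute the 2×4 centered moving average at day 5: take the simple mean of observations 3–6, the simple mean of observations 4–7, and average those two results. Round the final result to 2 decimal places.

24322.50

Sum over 3–6: 22566 + 47240 + 12014 + 20914 = 102734
Sum over 4–7: 47240 + 12014 + 20914 + 11678 = 91846
CMA at t=5 = (102734 + 91846) / (2·4) = 194580 / 8 = 24322.50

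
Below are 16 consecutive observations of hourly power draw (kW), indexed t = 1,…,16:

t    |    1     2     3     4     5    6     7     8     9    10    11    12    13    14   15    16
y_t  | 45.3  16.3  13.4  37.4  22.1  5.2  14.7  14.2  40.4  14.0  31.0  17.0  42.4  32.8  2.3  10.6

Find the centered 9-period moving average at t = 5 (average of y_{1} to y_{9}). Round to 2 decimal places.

Sum of periods 1–9: 45.3 + 16.3 + 13.4 + 37.4 + 22.1 + 5.2 + 14.7 + 14.2 + 40.4 = 209.0
Divide by 9: 209.0 / 9 = 23.22

23.22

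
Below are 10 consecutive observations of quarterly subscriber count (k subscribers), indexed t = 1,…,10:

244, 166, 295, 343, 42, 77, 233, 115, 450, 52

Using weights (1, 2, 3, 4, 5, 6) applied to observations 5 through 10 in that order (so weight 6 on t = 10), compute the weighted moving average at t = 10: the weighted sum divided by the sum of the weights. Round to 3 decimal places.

186.524

Weighted sum: 1·42 + 2·77 + 3·233 + 4·115 + 5·450 + 6·52 = 42 + 154 + 699 + 460 + 2250 + 312 = 3917
Weight total: 1 + 2 + 3 + 4 + 5 + 6 = 21
WMA = 3917 / 21 = 186.524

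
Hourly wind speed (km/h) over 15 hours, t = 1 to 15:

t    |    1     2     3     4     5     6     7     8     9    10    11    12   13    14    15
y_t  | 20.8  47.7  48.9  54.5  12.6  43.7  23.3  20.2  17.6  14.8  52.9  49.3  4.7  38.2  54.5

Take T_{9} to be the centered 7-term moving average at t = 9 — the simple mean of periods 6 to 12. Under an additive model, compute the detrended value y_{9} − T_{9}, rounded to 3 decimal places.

Trend T_9 = (43.7 + 23.3 + 20.2 + 17.6 + 14.8 + 52.9 + 49.3) / 7 = 221.8/7 = 31.68571
Detrended value: 17.6 − 31.68571 = -14.086

-14.086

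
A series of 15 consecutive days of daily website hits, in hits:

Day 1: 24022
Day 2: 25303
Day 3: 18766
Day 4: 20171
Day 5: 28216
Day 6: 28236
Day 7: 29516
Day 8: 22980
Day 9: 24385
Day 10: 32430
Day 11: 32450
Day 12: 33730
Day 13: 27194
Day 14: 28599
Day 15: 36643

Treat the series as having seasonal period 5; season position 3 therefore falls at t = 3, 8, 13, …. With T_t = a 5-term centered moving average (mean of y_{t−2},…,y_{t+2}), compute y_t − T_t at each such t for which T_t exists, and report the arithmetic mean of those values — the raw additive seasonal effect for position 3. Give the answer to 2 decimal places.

-4529.40

Season position 3 occurs at t = 3, 8, 13 (where T_t is defined).
t=3: T_3 = 23295.6000; y_3 − T_3 = 18766 − 23295.6000 = -4529.6000
t=8: T_8 = 27509.4000; y_8 − T_8 = 22980 − 27509.4000 = -4529.4000
t=13: T_13 = 31723.2000; y_13 − T_13 = 27194 − 31723.2000 = -4529.2000
Mean deviation: (-4529.6000 + -4529.4000 + -4529.2000) / 3 = -4529.40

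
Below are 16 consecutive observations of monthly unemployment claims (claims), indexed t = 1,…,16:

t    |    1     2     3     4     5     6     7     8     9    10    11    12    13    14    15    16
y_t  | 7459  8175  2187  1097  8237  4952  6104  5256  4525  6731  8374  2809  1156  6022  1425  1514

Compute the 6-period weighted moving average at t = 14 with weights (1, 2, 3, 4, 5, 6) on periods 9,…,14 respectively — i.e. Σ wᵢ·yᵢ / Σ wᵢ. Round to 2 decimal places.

Weighted sum: 1·4525 + 2·6731 + 3·8374 + 4·2809 + 5·1156 + 6·6022 = 4525 + 13462 + 25122 + 11236 + 5780 + 36132 = 96257
Weight total: 1 + 2 + 3 + 4 + 5 + 6 = 21
WMA = 96257 / 21 = 4583.67

4583.67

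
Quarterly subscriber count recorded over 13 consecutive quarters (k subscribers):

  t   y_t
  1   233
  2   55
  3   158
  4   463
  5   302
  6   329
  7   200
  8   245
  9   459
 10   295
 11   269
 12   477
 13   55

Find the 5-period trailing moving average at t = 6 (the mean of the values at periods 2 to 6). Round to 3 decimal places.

261.400

Sum of periods 2–6: 55 + 158 + 463 + 302 + 329 = 1307
Divide by 5: 1307 / 5 = 261.400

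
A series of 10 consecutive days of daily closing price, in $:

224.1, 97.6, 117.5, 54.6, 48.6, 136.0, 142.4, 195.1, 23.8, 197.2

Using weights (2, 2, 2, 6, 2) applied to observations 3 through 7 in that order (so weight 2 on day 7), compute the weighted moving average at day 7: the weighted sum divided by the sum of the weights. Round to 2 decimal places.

110.16

Weighted sum: 2·117.5 + 2·54.6 + 2·48.6 + 6·136.0 + 2·142.4 = 235.0 + 109.2 + 97.2 + 816.0 + 284.8 = 1542.2
Weight total: 2 + 2 + 2 + 6 + 2 = 14
WMA = 1542.2 / 14 = 110.16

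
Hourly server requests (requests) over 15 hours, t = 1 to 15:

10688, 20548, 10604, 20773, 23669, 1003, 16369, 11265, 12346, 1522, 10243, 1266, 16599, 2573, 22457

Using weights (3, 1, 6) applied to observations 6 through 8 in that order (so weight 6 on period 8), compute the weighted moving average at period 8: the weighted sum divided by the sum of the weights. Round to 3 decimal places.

8696.800

Weighted sum: 3·1003 + 1·16369 + 6·11265 = 3009 + 16369 + 67590 = 86968
Weight total: 3 + 1 + 6 = 10
WMA = 86968 / 10 = 8696.800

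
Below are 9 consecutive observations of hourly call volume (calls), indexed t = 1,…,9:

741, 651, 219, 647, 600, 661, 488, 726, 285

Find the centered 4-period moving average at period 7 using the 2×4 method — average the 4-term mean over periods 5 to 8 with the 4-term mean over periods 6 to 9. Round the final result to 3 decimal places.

Sum over 5–8: 600 + 661 + 488 + 726 = 2475
Sum over 6–9: 661 + 488 + 726 + 285 = 2160
CMA at t=7 = (2475 + 2160) / (2·4) = 4635 / 8 = 579.375

579.375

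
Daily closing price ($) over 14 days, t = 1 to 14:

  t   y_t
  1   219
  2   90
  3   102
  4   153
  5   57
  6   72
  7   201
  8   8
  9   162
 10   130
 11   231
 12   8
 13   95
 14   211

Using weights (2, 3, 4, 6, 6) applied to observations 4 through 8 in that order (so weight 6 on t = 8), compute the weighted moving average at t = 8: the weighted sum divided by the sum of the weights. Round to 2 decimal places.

Weighted sum: 2·153 + 3·57 + 4·72 + 6·201 + 6·8 = 306 + 171 + 288 + 1206 + 48 = 2019
Weight total: 2 + 3 + 4 + 6 + 6 = 21
WMA = 2019 / 21 = 96.14

96.14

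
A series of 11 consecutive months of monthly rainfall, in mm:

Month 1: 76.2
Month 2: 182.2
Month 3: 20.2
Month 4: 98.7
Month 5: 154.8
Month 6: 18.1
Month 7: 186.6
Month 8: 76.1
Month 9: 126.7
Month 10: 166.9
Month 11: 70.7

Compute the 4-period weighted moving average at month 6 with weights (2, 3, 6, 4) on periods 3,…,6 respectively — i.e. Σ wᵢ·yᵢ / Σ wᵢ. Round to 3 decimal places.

Weighted sum: 2·20.2 + 3·98.7 + 6·154.8 + 4·18.1 = 40.4 + 296.1 + 928.8 + 72.4 = 1337.7
Weight total: 2 + 3 + 6 + 4 = 15
WMA = 1337.7 / 15 = 89.180

89.180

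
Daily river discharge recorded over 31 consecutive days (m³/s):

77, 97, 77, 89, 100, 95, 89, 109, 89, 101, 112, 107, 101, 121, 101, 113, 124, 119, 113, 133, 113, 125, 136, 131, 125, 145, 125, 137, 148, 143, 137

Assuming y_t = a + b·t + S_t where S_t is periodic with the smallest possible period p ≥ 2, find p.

First differences y_{t+1} − y_t: 20, -20, 12, 11, -5, -6, 20, -20, 12, 11, -5, -6, 20, -20, …
The difference pattern repeats every 6 terms and not for any smaller step, so p = 6.

6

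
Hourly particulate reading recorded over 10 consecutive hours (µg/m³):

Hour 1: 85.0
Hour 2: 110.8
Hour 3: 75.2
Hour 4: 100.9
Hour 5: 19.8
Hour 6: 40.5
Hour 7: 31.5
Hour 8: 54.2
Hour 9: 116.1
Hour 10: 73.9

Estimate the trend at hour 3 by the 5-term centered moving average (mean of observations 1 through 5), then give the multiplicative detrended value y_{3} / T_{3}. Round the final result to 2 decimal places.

0.96

Trend T_3 = (85.0 + 110.8 + 75.2 + 100.9 + 19.8) / 5 = 391.7/5 = 78.3400
Ratio to trend: 75.2 / 78.3400 = 0.96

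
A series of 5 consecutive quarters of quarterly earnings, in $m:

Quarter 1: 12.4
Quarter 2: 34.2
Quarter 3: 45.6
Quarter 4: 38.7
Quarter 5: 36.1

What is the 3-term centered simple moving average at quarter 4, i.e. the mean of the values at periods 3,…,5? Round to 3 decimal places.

Sum of periods 3–5: 45.6 + 38.7 + 36.1 = 120.4
Divide by 3: 120.4 / 3 = 40.133

40.133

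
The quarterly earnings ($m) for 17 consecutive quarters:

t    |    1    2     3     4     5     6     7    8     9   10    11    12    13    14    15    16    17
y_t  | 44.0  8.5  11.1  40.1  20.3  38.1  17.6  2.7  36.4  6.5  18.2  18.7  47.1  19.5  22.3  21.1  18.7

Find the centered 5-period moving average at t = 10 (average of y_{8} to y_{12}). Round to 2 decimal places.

16.50

Sum of periods 8–12: 2.7 + 36.4 + 6.5 + 18.2 + 18.7 = 82.5
Divide by 5: 82.5 / 5 = 16.50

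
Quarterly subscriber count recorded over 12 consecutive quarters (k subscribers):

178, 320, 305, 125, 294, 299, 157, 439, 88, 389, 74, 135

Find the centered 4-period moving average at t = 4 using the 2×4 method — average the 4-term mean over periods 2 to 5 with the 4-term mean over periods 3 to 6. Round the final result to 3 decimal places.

Sum over 2–5: 320 + 305 + 125 + 294 = 1044
Sum over 3–6: 305 + 125 + 294 + 299 = 1023
CMA at t=4 = (1044 + 1023) / (2·4) = 2067 / 8 = 258.375

258.375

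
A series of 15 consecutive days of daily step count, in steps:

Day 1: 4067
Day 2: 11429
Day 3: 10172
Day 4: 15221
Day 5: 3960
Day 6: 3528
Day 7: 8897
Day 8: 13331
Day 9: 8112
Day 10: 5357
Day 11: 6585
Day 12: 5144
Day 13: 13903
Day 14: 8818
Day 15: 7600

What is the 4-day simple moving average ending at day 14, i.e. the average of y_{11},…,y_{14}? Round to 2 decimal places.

Sum of periods 11–14: 6585 + 5144 + 13903 + 8818 = 34450
Divide by 4: 34450 / 4 = 8612.50

8612.50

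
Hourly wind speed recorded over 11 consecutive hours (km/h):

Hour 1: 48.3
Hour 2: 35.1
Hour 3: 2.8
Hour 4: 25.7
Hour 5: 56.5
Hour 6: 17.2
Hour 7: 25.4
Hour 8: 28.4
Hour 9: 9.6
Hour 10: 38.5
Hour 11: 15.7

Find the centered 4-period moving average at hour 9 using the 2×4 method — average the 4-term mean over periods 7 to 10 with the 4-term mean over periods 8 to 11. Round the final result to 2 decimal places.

Sum over 7–10: 25.4 + 28.4 + 9.6 + 38.5 = 101.9
Sum over 8–11: 28.4 + 9.6 + 38.5 + 15.7 = 92.2
CMA at t=9 = (101.9 + 92.2) / (2·4) = 194.1 / 8 = 24.26

24.26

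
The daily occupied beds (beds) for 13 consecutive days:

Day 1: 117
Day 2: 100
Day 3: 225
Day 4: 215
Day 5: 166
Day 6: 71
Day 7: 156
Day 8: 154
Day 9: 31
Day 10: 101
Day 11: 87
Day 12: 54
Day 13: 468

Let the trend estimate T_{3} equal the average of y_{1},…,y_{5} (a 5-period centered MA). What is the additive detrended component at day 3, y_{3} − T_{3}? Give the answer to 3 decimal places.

60.400

Trend T_3 = (117 + 100 + 225 + 215 + 166) / 5 = 823/5 = 164.60000
Detrended value: 225 − 164.60000 = 60.400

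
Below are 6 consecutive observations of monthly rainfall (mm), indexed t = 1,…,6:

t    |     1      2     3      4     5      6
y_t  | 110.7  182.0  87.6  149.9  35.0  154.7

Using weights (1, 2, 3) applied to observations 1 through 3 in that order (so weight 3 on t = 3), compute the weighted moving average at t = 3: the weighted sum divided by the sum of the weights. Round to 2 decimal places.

122.92

Weighted sum: 1·110.7 + 2·182.0 + 3·87.6 = 110.7 + 364.0 + 262.8 = 737.5
Weight total: 1 + 2 + 3 = 6
WMA = 737.5 / 6 = 122.92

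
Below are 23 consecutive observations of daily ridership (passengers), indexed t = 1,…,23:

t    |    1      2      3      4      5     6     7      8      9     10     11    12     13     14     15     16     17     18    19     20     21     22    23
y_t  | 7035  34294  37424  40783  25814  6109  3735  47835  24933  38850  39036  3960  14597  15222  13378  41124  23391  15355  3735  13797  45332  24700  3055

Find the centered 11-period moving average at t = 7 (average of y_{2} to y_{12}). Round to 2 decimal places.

Sum of periods 2–12: 34294 + 37424 + 40783 + 25814 + 6109 + 3735 + 47835 + 24933 + 38850 + 39036 + 3960 = 302773
Divide by 11: 302773 / 11 = 27524.82

27524.82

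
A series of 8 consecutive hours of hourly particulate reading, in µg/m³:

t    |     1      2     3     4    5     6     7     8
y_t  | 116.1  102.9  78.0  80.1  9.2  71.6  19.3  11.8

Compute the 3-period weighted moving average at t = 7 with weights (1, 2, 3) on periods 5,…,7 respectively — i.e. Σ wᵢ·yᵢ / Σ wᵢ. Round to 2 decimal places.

Weighted sum: 1·9.2 + 2·71.6 + 3·19.3 = 9.2 + 143.2 + 57.9 = 210.3
Weight total: 1 + 2 + 3 = 6
WMA = 210.3 / 6 = 35.05

35.05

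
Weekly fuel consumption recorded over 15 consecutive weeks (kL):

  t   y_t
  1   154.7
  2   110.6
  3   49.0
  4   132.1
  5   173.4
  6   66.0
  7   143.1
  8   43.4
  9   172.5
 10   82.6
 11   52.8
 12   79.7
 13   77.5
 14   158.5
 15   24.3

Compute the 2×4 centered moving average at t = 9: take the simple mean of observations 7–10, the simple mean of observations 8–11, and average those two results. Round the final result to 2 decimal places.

99.11

Sum over 7–10: 143.1 + 43.4 + 172.5 + 82.6 = 441.6
Sum over 8–11: 43.4 + 172.5 + 82.6 + 52.8 = 351.3
CMA at t=9 = (441.6 + 351.3) / (2·4) = 792.9 / 8 = 99.11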